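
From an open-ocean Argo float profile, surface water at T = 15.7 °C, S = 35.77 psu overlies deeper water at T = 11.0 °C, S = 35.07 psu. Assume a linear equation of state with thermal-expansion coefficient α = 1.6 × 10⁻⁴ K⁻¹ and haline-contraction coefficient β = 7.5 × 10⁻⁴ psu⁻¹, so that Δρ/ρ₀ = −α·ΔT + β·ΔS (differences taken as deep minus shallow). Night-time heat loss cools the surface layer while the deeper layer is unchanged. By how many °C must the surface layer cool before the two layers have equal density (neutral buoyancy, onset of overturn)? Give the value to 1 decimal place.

Neutral buoyancy requires Δρ = 0, i.e. −α(T_deep − T_surf′) + β(S_deep − S_surf) = 0.
T_surf′ = T_deep − (β/α)·ΔS = 11.0 − (7.5 × 10⁻⁴/1.6 × 10⁻⁴)·(-0.70) = 14.281 °C.
Cooling required: 15.7 − (14.281) = 1.419 °C.

1.4 °C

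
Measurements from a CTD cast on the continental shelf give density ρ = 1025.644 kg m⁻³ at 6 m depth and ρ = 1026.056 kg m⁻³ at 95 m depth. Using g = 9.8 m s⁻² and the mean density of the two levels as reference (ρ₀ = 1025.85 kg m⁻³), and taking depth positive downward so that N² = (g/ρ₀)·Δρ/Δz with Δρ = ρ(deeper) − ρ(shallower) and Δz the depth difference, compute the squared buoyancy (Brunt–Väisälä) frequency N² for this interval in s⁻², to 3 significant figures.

Δρ = 1026.056 − 1025.644 = 0.412 kg m⁻³ over Δz = 95 − 6 = 89 m.
N² = (9.8/1025.85) × (0.412/89) = 4.4223 × 10⁻⁵ s⁻² ≈ 4.42 × 10⁻⁵ s⁻².

4.42 × 10⁻⁵ s⁻²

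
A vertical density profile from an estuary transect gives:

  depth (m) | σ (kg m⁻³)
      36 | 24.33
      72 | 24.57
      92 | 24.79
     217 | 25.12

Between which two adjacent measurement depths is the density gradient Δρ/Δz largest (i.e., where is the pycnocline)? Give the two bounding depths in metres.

72–92 m

Compute the density gradient over each adjacent pair:
  36–72 m: Δρ/Δz = 0.24/36 = 6.7 × 10⁻³ kg m⁻⁴
  72–92 m: Δρ/Δz = 0.22/20 = 0.011 kg m⁻⁴
  92–217 m: Δρ/Δz = 0.33/125 = 2.6 × 10⁻³ kg m⁻⁴
The largest gradient is in the 72–92 m interval — the pycnocline.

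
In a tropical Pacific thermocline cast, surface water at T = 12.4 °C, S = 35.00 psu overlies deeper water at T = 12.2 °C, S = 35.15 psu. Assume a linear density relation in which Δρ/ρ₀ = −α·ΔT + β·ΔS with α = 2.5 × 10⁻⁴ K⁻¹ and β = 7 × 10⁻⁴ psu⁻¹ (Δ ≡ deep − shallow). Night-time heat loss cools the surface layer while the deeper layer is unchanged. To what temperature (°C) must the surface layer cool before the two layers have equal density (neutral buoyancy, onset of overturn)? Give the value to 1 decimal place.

Neutral buoyancy requires Δρ = 0, i.e. −α(T_deep − T_surf′) + β(S_deep − S_surf) = 0.
T_surf′ = T_deep − (β/α)·ΔS = 12.2 − (7 × 10⁻⁴/2.5 × 10⁻⁴)·(+0.15) = 11.780 °C.
Cooling required: 12.4 − (11.780) = 0.620 °C.

11.8 °C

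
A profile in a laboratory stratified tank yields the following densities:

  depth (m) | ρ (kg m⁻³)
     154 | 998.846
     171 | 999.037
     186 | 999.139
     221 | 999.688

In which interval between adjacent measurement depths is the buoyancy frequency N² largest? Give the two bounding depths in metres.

Compute the density gradient over each adjacent pair:
  154–171 m: Δρ/Δz = 0.191/17 = 0.011 kg m⁻⁴
  171–186 m: Δρ/Δz = 0.102/15 = 6.8 × 10⁻³ kg m⁻⁴
  186–221 m: Δρ/Δz = 0.549/35 = 0.016 kg m⁻⁴
The largest gradient is in the 186–221 m interval — the pycnocline.

186–221 m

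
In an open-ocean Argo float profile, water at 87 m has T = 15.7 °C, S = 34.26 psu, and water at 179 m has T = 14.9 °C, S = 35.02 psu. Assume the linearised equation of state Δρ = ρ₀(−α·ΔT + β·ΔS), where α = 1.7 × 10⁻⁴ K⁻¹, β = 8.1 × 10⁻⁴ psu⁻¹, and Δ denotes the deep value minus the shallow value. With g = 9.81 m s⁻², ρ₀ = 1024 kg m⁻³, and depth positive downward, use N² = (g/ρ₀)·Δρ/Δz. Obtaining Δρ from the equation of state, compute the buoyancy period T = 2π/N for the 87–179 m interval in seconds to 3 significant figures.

ΔT = -0.8 K, ΔS = +0.76 psu (deep − shallow).
Δρ/ρ₀ = −αΔT + βΔS = 1.36 × 10⁻⁴ + 6.156 × 10⁻⁴ = 7.516 × 10⁻⁴, so Δρ ≈ 0.7696 kg m⁻³.
N² = (g/ρ₀)·Δρ/Δz = g·(Δρ/ρ₀)/Δz = 9.81 × 7.516 × 10⁻⁴ / 92 = 8.0143 × 10⁻⁵ s⁻².
N = √(8.0143 × 10⁻⁵) = 8.9523 × 10⁻³ rad s⁻¹ → T = 2π/N = 701.85 s ≈ 702 s.

702 s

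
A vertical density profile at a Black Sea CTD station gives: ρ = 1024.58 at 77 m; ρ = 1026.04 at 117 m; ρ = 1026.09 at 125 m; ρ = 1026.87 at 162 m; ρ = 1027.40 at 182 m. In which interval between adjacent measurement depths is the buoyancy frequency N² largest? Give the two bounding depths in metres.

Compute the density gradient over each adjacent pair:
  77–117 m: Δρ/Δz = 1.46/40 = 0.036 kg m⁻⁴
  117–125 m: Δρ/Δz = 0.05/8 = 6.3 × 10⁻³ kg m⁻⁴
  125–162 m: Δρ/Δz = 0.78/37 = 0.021 kg m⁻⁴
  162–182 m: Δρ/Δz = 0.53/20 = 0.027 kg m⁻⁴
The largest gradient is in the 77–117 m interval — the pycnocline.

77–117 m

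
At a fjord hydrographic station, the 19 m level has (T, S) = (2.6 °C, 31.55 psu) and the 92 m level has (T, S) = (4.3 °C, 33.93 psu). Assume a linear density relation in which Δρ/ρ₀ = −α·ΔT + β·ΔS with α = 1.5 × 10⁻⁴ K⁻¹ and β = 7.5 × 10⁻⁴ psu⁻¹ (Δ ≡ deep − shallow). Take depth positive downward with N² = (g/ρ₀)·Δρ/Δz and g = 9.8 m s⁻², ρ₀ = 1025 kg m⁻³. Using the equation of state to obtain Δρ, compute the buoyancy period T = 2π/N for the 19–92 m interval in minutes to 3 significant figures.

ΔT = +1.7 K, ΔS = +2.38 psu (deep − shallow).
Δρ/ρ₀ = −αΔT + βΔS = -2.55 × 10⁻⁴ + 1.785 × 10⁻³ = 1.53 × 10⁻³, so Δρ ≈ 1.568 kg m⁻³.
N² = (g/ρ₀)·Δρ/Δz = g·(Δρ/ρ₀)/Δz = 9.8 × 1.53 × 10⁻³ / 73 = 2.0540 × 10⁻⁴ s⁻².
N = √(2.0540 × 10⁻⁴) = 0.014332 rad s⁻¹ → T = 2π/N = 438.40 s = 7.3067 min ≈ 7.31 min.

7.31 min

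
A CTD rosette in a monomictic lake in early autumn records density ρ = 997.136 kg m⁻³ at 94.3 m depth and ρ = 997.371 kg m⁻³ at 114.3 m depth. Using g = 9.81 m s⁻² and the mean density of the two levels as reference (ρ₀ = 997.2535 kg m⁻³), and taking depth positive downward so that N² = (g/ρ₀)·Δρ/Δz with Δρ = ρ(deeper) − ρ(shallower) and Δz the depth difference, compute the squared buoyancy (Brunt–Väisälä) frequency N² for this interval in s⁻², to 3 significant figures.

Δρ = 997.371 − 997.136 = 0.235 kg m⁻³ over Δz = 114.3 − 94.3 = 20 m.
N² = (9.81/997.2535) × (0.235/20) = 1.1558 × 10⁻⁴ s⁻² ≈ 1.16 × 10⁻⁴ s⁻².

1.16 × 10⁻⁴ s⁻²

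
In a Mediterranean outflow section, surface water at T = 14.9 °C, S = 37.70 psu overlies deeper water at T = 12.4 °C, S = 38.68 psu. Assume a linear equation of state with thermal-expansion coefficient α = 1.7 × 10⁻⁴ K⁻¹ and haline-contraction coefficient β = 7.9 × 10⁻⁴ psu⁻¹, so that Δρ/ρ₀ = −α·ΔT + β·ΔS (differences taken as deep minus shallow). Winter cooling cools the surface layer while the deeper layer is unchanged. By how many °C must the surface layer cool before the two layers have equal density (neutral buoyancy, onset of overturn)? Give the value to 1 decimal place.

Neutral buoyancy requires Δρ = 0, i.e. −α(T_deep − T_surf′) + β(S_deep − S_surf) = 0.
T_surf′ = T_deep − (β/α)·ΔS = 12.4 − (7.9 × 10⁻⁴/1.7 × 10⁻⁴)·(+0.98) = 7.846 °C.
Cooling required: 14.9 − (7.846) = 7.054 °C.

7.1 °C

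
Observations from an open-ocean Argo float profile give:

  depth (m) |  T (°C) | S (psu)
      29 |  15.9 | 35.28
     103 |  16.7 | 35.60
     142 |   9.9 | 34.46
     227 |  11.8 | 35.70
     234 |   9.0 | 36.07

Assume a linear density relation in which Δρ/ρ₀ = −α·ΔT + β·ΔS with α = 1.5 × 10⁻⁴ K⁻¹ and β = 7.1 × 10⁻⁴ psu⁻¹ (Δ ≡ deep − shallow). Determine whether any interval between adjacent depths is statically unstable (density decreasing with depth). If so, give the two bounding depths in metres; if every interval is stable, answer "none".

none

Evaluate Δρ/ρ₀ = −αΔT + βΔS across each adjacent pair:
  29–103 m: −αΔT+βΔS = −(1.5 × 10⁻⁴)(+0.8)+(7.1 × 10⁻⁴)(+0.32) = 1.1 × 10⁻⁴ → stable
  103–142 m: −αΔT+βΔS = −(1.5 × 10⁻⁴)(-6.8)+(7.1 × 10⁻⁴)(-1.14) = 2.1 × 10⁻⁴ → stable
  142–227 m: −αΔT+βΔS = −(1.5 × 10⁻⁴)(+1.9)+(7.1 × 10⁻⁴)(+1.24) = 6.0 × 10⁻⁴ → stable
  227–234 m: −αΔT+βΔS = −(1.5 × 10⁻⁴)(-2.8)+(7.1 × 10⁻⁴)(+0.37) = 6.8 × 10⁻⁴ → stable
Every interval has Δρ > 0: the column is stably stratified throughout.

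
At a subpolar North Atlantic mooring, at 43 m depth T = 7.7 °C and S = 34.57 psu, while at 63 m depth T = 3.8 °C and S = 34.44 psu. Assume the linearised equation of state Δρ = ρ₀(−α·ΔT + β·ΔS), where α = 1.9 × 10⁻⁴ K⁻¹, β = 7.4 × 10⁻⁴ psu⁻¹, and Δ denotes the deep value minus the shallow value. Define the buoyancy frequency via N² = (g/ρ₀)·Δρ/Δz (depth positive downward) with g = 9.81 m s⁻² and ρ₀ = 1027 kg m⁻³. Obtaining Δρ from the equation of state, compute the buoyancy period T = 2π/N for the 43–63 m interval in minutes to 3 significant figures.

ΔT = -3.9 K, ΔS = -0.13 psu (deep − shallow).
Δρ/ρ₀ = −αΔT + βΔS = 7.41 × 10⁻⁴ − 9.62 × 10⁻⁵ = 6.448 × 10⁻⁴, so Δρ ≈ 0.6622 kg m⁻³.
N² = (g/ρ₀)·Δρ/Δz = g·(Δρ/ρ₀)/Δz = 9.81 × 6.448 × 10⁻⁴ / 20 = 3.1627 × 10⁻⁴ s⁻².
N = √(3.1627 × 10⁻⁴) = 0.017784 rad s⁻¹ → T = 2π/N = 353.31 s = 5.8885 min ≈ 5.89 min.

5.89 min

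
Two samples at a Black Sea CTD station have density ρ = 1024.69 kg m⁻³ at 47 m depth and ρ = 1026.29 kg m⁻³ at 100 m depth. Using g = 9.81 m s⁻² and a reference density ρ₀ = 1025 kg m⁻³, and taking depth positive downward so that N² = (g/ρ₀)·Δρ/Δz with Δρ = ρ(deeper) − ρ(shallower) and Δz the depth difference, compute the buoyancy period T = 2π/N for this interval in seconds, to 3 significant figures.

Δρ = 1026.29 − 1024.69 = 1.60 kg m⁻³ over Δz = 100 − 47 = 53 m.
N² = (9.81/1025) × (1.60/53) = 2.8893 × 10⁻⁴ s⁻².
N = √(2.8893 × 10⁻⁴) = 0.016998 rad s⁻¹, so T = 2π/N = 369.64 s ≈ 370 s.

370 s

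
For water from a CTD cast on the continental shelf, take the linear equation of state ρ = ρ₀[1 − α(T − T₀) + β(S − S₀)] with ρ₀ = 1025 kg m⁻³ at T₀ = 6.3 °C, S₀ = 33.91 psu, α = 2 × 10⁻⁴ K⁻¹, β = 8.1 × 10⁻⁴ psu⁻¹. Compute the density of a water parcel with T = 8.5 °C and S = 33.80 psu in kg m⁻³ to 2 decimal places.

T − T₀ = +2.2 K, S − S₀ = -0.11 psu.
Bracket = 1 − α·(+2.2) + β·(-0.11) = 1 + (-5.291 × 10⁻⁴) = 0.9994709.
ρ = 1025 × 0.9994709 = 1024.46 kg m⁻³.

1024.46 kg m⁻³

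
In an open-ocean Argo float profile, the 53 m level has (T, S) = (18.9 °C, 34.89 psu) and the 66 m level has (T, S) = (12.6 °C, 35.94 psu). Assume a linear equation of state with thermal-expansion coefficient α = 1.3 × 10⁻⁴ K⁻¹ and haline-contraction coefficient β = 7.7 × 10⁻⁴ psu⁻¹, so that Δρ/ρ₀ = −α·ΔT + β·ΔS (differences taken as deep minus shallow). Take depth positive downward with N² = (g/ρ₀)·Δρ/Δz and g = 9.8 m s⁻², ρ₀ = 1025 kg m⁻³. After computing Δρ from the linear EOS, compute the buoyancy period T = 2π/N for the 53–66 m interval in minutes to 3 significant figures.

ΔT = -6.3 K, ΔS = +1.05 psu (deep − shallow).
Δρ/ρ₀ = −αΔT + βΔS = 8.19 × 10⁻⁴ + 8.085 × 10⁻⁴ = 1.6275 × 10⁻³, so Δρ ≈ 1.668 kg m⁻³.
N² = (g/ρ₀)·Δρ/Δz = g·(Δρ/ρ₀)/Δz = 9.8 × 1.6275 × 10⁻³ / 13 = 1.2269 × 10⁻³ s⁻².
N = √(1.2269 × 10⁻³) = 0.035027 rad s⁻¹ → T = 2π/N = 179.38 s = 2.9897 min ≈ 2.99 min.

2.99 min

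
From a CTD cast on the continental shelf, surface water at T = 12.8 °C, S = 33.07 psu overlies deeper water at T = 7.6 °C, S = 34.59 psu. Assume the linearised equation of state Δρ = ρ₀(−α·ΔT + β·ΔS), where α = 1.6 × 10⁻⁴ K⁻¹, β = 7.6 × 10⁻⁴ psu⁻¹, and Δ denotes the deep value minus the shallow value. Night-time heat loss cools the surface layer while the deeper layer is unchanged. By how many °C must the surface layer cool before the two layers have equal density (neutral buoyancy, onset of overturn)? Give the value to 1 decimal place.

Neutral buoyancy requires Δρ = 0, i.e. −α(T_deep − T_surf′) + β(S_deep − S_surf) = 0.
T_surf′ = T_deep − (β/α)·ΔS = 7.6 − (7.6 × 10⁻⁴/1.6 × 10⁻⁴)·(+1.52) = 0.380 °C.
Cooling required: 12.8 − (0.380) = 12.420 °C.

12.4 °C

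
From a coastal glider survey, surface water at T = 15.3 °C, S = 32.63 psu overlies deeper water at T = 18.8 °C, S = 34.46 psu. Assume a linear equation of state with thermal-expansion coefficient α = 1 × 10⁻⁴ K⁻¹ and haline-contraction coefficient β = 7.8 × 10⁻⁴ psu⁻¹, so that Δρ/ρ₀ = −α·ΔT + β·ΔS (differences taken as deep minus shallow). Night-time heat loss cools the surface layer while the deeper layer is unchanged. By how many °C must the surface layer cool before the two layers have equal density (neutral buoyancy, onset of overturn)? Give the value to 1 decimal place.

10.8 °C

Neutral buoyancy requires Δρ = 0, i.e. −α(T_deep − T_surf′) + β(S_deep − S_surf) = 0.
T_surf′ = T_deep − (β/α)·ΔS = 18.8 − (7.8 × 10⁻⁴/1 × 10⁻⁴)·(+1.83) = 4.526 °C.
Cooling required: 15.3 − (4.526) = 10.774 °C.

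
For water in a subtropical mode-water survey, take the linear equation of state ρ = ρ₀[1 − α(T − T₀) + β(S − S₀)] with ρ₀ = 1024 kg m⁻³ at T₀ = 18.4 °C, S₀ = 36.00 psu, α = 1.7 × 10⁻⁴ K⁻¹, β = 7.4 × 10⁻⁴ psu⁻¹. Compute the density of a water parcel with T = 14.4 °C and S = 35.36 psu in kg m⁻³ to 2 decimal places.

1024.21 kg m⁻³

T − T₀ = -4.0 K, S − S₀ = -0.64 psu.
Bracket = 1 − α·(-4.0) + β·(-0.64) = 1 + (2.064 × 10⁻⁴) = 1.0002064.
ρ = 1024 × 1.0002064 = 1024.21 kg m⁻³.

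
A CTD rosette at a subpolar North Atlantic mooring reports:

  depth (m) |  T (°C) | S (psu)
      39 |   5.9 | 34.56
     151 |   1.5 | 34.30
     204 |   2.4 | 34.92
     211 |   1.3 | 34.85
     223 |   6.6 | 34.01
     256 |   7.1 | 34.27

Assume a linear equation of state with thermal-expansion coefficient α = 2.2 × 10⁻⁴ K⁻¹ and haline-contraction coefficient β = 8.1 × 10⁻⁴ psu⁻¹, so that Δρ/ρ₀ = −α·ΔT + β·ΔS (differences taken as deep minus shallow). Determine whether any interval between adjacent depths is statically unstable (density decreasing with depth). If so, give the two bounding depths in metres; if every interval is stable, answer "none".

Evaluate Δρ/ρ₀ = −αΔT + βΔS across each adjacent pair:
  39–151 m: −αΔT+βΔS = −(2.2 × 10⁻⁴)(-4.4)+(8.1 × 10⁻⁴)(-0.26) = 7.6 × 10⁻⁴ → stable
  151–204 m: −αΔT+βΔS = −(2.2 × 10⁻⁴)(+0.9)+(8.1 × 10⁻⁴)(+0.62) = 3.0 × 10⁻⁴ → stable
  204–211 m: −αΔT+βΔS = −(2.2 × 10⁻⁴)(-1.1)+(8.1 × 10⁻⁴)(-0.07) = 1.9 × 10⁻⁴ → stable
  211–223 m: −αΔT+βΔS = −(2.2 × 10⁻⁴)(+5.3)+(8.1 × 10⁻⁴)(-0.84) = -1.8 × 10⁻³ → UNSTABLE
  223–256 m: −αΔT+βΔS = −(2.2 × 10⁻⁴)(+0.5)+(8.1 × 10⁻⁴)(+0.26) = 1.0 × 10⁻⁴ → stable
The 211–223 m interval has Δρ < 0: lighter water underlies denser water.

211–223 m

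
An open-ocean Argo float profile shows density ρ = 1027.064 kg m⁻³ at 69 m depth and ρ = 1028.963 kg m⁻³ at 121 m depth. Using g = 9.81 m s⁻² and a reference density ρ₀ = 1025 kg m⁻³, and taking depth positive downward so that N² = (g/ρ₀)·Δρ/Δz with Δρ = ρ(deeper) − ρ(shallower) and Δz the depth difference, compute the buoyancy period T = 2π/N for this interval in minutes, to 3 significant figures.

5.60 min

Δρ = 1028.963 − 1027.064 = 1.899 kg m⁻³ over Δz = 121 − 69 = 52 m.
N² = (9.81/1025) × (1.899/52) = 3.4952 × 10⁻⁴ s⁻².
N = √(3.4952 × 10⁻⁴) = 0.018695 rad s⁻¹, so T = 2π/N = 336.09 s = 5.6015 min ≈ 5.60 min.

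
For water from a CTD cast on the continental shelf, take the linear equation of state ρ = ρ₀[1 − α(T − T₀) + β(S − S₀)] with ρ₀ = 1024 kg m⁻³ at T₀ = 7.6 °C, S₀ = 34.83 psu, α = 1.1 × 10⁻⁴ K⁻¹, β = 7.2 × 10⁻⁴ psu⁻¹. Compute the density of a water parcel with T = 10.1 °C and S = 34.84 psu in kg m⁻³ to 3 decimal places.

T − T₀ = +2.5 K, S − S₀ = +0.01 psu.
Bracket = 1 − α·(+2.5) + β·(+0.01) = 1 + (-2.678 × 10⁻⁴) = 0.9997322.
ρ = 1024 × 0.9997322 = 1023.726 kg m⁻³.

1023.726 kg m⁻³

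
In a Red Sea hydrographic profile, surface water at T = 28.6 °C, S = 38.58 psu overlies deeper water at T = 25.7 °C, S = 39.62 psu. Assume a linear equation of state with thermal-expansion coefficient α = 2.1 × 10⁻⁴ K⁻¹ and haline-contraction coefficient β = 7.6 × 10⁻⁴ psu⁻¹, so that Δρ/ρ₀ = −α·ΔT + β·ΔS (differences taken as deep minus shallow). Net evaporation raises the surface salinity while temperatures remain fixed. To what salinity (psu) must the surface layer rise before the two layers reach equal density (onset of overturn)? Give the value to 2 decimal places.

Neutral buoyancy requires −α(T_deep − T_surf) + β(S_deep − S_surf′) = 0.
S_surf′ = S_deep − (α/β)·ΔT = 39.62 − (2.1 × 10⁻⁴/7.6 × 10⁻⁴)·(-2.9) = 40.4213 psu.
Increase required: 40.4213 − 38.58 = 1.8413 psu.

40.42 psu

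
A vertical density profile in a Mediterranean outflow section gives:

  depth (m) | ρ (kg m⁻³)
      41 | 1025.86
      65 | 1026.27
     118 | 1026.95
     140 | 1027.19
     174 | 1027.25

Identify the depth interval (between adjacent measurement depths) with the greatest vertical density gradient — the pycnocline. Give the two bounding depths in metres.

Compute the density gradient over each adjacent pair:
  41–65 m: Δρ/Δz = 0.41/24 = 0.017 kg m⁻⁴
  65–118 m: Δρ/Δz = 0.68/53 = 0.013 kg m⁻⁴
  118–140 m: Δρ/Δz = 0.24/22 = 0.011 kg m⁻⁴
  140–174 m: Δρ/Δz = 0.06/34 = 1.8 × 10⁻³ kg m⁻⁴
The largest gradient is in the 41–65 m interval — the pycnocline.

41–65 m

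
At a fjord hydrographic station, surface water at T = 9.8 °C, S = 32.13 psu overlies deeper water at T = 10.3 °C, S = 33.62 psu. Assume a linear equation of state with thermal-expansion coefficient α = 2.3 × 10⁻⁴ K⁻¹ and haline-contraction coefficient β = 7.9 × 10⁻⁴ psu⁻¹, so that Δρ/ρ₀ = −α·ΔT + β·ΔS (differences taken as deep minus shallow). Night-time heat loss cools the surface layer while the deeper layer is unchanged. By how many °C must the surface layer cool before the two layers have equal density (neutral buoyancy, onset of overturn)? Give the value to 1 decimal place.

Neutral buoyancy requires Δρ = 0, i.e. −α(T_deep − T_surf′) + β(S_deep − S_surf) = 0.
T_surf′ = T_deep − (β/α)·ΔS = 10.3 − (7.9 × 10⁻⁴/2.3 × 10⁻⁴)·(+1.49) = 5.182 °C.
Cooling required: 9.8 − (5.182) = 4.618 °C.

4.6 °C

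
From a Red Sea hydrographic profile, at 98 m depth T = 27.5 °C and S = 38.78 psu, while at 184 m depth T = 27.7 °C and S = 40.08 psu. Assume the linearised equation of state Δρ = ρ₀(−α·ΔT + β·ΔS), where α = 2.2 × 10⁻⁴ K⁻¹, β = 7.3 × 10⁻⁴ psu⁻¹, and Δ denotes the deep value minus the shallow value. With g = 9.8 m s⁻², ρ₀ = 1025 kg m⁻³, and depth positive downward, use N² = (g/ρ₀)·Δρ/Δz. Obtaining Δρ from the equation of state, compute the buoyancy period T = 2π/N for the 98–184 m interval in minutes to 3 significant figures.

ΔT = +0.2 K, ΔS = +1.30 psu (deep − shallow).
Δρ/ρ₀ = −αΔT + βΔS = -4.40 × 10⁻⁵ + 9.49 × 10⁻⁴ = 9.05 × 10⁻⁴, so Δρ ≈ 0.9276 kg m⁻³.
N² = (g/ρ₀)·Δρ/Δz = g·(Δρ/ρ₀)/Δz = 9.8 × 9.05 × 10⁻⁴ / 86 = 1.0313 × 10⁻⁴ s⁻².
N = √(1.0313 × 10⁻⁴) = 0.010155 rad s⁻¹ → T = 2π/N = 618.73 s = 10.312 min ≈ 10.3 min.

10.3 min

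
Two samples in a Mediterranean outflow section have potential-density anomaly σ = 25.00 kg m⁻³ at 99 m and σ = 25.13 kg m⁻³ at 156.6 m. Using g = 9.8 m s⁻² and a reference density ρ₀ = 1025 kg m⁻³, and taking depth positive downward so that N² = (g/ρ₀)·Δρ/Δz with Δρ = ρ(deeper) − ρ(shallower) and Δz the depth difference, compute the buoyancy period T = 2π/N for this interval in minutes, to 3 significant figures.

22.5 min

Δρ = 1025.13 − 1025.00 = 0.13 kg m⁻³ over Δz = 156.6 − 99 = 57.6 m.
N² = (9.8/1025) × (0.13/57.6) = 2.1579 × 10⁻⁵ s⁻².
N = √(2.1579 × 10⁻⁵) = 4.6453 × 10⁻³ rad s⁻¹, so T = 2π/N = 1.3526 × 10³ s = 22.543 min ≈ 22.5 min.
N² > 0, so the interval is statically stable.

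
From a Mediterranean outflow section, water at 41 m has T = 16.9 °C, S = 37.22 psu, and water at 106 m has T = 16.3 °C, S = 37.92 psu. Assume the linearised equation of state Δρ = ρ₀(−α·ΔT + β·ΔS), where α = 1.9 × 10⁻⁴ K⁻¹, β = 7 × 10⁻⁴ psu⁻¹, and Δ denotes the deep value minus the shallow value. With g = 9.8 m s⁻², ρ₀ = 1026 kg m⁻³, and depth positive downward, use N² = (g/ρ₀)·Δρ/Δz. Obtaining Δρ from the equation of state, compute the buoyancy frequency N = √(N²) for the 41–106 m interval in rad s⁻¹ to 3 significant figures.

ΔT = -0.6 K, ΔS = +0.70 psu (deep − shallow).
Δρ/ρ₀ = −αΔT + βΔS = 1.14 × 10⁻⁴ + 4.90 × 10⁻⁴ = 6.04 × 10⁻⁴, so Δρ ≈ 0.6197 kg m⁻³.
N² = (g/ρ₀)·Δρ/Δz = g·(Δρ/ρ₀)/Δz = 9.8 × 6.04 × 10⁻⁴ / 65 = 9.1065 × 10⁻⁵ s⁻².
N = √(9.1065 × 10⁻⁵) = 9.5428 × 10⁻³ rad s⁻¹ ≈ 9.54 × 10⁻³ rad s⁻¹.

9.54 × 10⁻³ rad s⁻¹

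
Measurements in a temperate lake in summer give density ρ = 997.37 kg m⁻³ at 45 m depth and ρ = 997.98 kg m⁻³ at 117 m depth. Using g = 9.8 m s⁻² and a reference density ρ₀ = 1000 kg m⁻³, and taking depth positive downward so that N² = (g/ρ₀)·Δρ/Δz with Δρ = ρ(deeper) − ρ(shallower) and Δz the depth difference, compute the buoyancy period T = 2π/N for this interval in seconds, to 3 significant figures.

Δρ = 997.98 − 997.37 = 0.61 kg m⁻³ over Δz = 117 − 45 = 72 m.
N² = (9.8/1000) × (0.61/72) = 8.3028 × 10⁻⁵ s⁻².
N = √(8.3028 × 10⁻⁵) = 9.1120 × 10⁻³ rad s⁻¹, so T = 2π/N = 689.55 s ≈ 690 s.

690 s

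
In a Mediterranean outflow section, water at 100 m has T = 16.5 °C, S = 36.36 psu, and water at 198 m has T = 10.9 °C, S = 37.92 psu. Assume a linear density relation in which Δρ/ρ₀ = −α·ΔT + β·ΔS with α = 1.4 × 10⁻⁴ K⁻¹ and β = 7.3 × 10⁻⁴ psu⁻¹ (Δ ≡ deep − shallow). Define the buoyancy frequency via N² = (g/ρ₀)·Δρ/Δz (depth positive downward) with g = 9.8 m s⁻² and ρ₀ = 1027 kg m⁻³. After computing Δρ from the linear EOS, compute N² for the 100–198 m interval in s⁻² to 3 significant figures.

ΔT = -5.6 K, ΔS = +1.56 psu (deep − shallow).
Δρ/ρ₀ = −αΔT + βΔS = 7.84 × 10⁻⁴ + 1.1388 × 10⁻³ = 1.9228 × 10⁻³, so Δρ ≈ 1.975 kg m⁻³.
N² = (g/ρ₀)·Δρ/Δz = g·(Δρ/ρ₀)/Δz = 9.8 × 1.9228 × 10⁻³ / 98 = 1.9228 × 10⁻⁴ s⁻² ≈ 1.92 × 10⁻⁴ s⁻².

1.92 × 10⁻⁴ s⁻²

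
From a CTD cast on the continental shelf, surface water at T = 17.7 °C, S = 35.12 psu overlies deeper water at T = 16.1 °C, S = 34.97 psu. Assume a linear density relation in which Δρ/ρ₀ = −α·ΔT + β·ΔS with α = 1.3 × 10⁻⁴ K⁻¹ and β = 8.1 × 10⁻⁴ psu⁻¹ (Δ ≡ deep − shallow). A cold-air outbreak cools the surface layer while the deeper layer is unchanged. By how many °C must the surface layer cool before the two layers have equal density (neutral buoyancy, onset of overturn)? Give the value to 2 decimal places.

0.67 °C

Neutral buoyancy requires Δρ = 0, i.e. −α(T_deep − T_surf′) + β(S_deep − S_surf) = 0.
T_surf′ = T_deep − (β/α)·ΔS = 16.1 − (8.1 × 10⁻⁴/1.3 × 10⁻⁴)·(-0.15) = 17.0346 °C.
Cooling required: 17.7 − (17.0346) = 0.6654 °C.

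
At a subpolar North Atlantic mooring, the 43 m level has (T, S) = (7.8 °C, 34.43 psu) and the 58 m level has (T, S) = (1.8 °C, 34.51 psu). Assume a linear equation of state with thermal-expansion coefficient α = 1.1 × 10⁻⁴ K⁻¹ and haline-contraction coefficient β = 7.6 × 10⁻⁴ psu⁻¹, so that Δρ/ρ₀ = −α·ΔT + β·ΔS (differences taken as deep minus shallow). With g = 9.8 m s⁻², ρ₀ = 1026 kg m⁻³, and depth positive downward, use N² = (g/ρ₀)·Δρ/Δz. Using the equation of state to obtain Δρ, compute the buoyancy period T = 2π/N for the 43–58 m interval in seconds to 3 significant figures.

290 s

ΔT = -6.0 K, ΔS = +0.08 psu (deep − shallow).
Δρ/ρ₀ = −αΔT + βΔS = 6.60 × 10⁻⁴ + 6.08 × 10⁻⁵ = 7.208 × 10⁻⁴, so Δρ ≈ 0.7395 kg m⁻³.
N² = (g/ρ₀)·Δρ/Δz = g·(Δρ/ρ₀)/Δz = 9.8 × 7.208 × 10⁻⁴ / 15 = 4.7092 × 10⁻⁴ s⁻².
N = √(4.7092 × 10⁻⁴) = 0.021701 rad s⁻¹ → T = 2π/N = 289.53 s ≈ 290 s.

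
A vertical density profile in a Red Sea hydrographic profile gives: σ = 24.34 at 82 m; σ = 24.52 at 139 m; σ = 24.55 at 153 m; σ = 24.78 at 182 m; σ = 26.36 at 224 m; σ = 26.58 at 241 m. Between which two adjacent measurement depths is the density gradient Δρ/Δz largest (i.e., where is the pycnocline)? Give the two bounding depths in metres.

Compute the density gradient over each adjacent pair:
  82–139 m: Δρ/Δz = 0.18/57 = 3.2 × 10⁻³ kg m⁻⁴
  139–153 m: Δρ/Δz = 0.03/14 = 2.1 × 10⁻³ kg m⁻⁴
  153–182 m: Δρ/Δz = 0.23/29 = 7.9 × 10⁻³ kg m⁻⁴
  182–224 m: Δρ/Δz = 1.58/42 = 0.038 kg m⁻⁴
  224–241 m: Δρ/Δz = 0.22/17 = 0.013 kg m⁻⁴
The largest gradient is in the 182–224 m interval — the pycnocline.

182–224 m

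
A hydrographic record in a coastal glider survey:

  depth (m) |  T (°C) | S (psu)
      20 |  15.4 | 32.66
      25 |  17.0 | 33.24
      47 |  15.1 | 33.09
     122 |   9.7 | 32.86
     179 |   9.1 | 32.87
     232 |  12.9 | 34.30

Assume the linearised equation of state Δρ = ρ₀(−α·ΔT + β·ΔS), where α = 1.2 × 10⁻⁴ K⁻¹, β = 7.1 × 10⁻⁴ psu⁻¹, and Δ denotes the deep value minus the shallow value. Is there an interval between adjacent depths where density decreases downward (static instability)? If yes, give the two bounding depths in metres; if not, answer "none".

Evaluate Δρ/ρ₀ = −αΔT + βΔS across each adjacent pair:
  20–25 m: −αΔT+βΔS = −(1.2 × 10⁻⁴)(+1.6)+(7.1 × 10⁻⁴)(+0.58) = 2.2 × 10⁻⁴ → stable
  25–47 m: −αΔT+βΔS = −(1.2 × 10⁻⁴)(-1.9)+(7.1 × 10⁻⁴)(-0.15) = 1.2 × 10⁻⁴ → stable
  47–122 m: −αΔT+βΔS = −(1.2 × 10⁻⁴)(-5.4)+(7.1 × 10⁻⁴)(-0.23) = 4.8 × 10⁻⁴ → stable
  122–179 m: −αΔT+βΔS = −(1.2 × 10⁻⁴)(-0.6)+(7.1 × 10⁻⁴)(+0.01) = 7.9 × 10⁻⁵ → stable
  179–232 m: −αΔT+βΔS = −(1.2 × 10⁻⁴)(+3.8)+(7.1 × 10⁻⁴)(+1.43) = 5.6 × 10⁻⁴ → stable
Every interval has Δρ > 0: the column is stably stratified throughout.

none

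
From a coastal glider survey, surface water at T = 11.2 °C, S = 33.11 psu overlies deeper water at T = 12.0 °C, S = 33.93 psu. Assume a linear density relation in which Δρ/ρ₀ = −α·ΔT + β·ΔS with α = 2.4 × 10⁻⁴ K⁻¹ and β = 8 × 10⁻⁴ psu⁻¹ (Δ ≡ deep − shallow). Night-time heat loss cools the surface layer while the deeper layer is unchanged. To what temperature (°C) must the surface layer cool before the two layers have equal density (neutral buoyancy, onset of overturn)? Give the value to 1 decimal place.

Neutral buoyancy requires Δρ = 0, i.e. −α(T_deep − T_surf′) + β(S_deep − S_surf) = 0.
T_surf′ = T_deep − (β/α)·ΔS = 12.0 − (8 × 10⁻⁴/2.4 × 10⁻⁴)·(+0.82) = 9.267 °C.
Cooling required: 11.2 − (9.267) = 1.933 °C.

9.3 °C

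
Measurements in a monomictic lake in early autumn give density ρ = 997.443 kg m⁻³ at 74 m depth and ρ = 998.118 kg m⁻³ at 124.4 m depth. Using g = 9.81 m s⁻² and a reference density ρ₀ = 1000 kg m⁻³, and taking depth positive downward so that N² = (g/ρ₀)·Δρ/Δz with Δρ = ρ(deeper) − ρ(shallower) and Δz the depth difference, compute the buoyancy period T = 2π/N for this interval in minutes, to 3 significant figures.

Δρ = 998.118 − 997.443 = 0.675 kg m⁻³ over Δz = 124.4 − 74 = 50.4 m.
N² = (9.81/1000) × (0.675/50.4) = 1.3138 × 10⁻⁴ s⁻².
N = √(1.3138 × 10⁻⁴) = 0.011462 rad s⁻¹, so T = 2π/N = 548.18 s = 9.1363 min ≈ 9.14 min.

9.14 min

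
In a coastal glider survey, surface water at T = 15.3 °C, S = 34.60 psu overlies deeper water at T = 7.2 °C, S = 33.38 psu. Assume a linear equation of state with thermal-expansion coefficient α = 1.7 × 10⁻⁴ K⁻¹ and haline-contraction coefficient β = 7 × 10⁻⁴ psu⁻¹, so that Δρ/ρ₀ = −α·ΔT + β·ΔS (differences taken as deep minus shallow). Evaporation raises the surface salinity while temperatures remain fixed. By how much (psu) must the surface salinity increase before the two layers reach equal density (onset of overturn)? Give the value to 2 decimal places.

Neutral buoyancy requires −α(T_deep − T_surf) + β(S_deep − S_surf′) = 0.
S_surf′ = S_deep − (α/β)·ΔT = 33.38 − (1.7 × 10⁻⁴/7 × 10⁻⁴)·(-8.1) = 35.3471 psu.
Increase required: 35.3471 − 34.60 = 0.7471 psu.

0.75 psu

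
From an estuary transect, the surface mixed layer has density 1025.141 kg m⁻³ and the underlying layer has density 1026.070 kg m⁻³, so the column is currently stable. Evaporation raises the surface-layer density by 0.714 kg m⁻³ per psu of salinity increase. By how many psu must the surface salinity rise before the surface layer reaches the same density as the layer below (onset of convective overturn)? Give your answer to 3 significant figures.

Density deficit of the surface layer: 1026.070 − 1025.141 = 0.929 kg m⁻³.
Required change = 0.929 / 0.714 = 1.30 psu.

1.30 psu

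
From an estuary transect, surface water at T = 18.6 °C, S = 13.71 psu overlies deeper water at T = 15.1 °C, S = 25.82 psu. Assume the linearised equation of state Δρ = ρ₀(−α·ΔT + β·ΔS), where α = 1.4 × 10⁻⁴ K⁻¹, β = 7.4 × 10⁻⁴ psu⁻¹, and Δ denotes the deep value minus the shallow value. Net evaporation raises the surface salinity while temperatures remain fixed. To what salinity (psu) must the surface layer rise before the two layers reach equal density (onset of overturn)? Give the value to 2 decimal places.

Neutral buoyancy requires −α(T_deep − T_surf) + β(S_deep − S_surf′) = 0.
S_surf′ = S_deep − (α/β)·ΔT = 25.82 − (1.4 × 10⁻⁴/7.4 × 10⁻⁴)·(-3.5) = 26.4822 psu.
Increase required: 26.4822 − 13.71 = 12.7722 psu.

26.48 psu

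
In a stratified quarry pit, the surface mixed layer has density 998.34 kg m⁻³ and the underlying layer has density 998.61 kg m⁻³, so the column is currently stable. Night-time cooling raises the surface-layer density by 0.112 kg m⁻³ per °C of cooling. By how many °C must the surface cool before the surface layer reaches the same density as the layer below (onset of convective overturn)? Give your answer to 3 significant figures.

Density deficit of the surface layer: 998.61 − 998.34 = 0.27 kg m⁻³.
Required change = 0.27 / 0.112 = 2.41 °C.

2.41 °C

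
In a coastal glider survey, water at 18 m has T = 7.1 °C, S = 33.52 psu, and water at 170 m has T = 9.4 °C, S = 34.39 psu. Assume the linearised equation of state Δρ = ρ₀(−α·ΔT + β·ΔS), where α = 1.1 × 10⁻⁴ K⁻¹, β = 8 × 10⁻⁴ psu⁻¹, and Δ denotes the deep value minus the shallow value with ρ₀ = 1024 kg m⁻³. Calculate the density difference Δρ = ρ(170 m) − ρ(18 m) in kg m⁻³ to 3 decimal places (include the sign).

+0.454 kg m⁻³

ΔT = +2.3 K, ΔS = +0.87 psu (deep − shallow).
Δρ/ρ₀ = −(1.1 × 10⁻⁴)(+2.3) + (8 × 10⁻⁴)(+0.87) = 4.43 × 10⁻⁴.
Δρ = 1024 × (4.43 × 10⁻⁴) = +0.454 kg m⁻³.
Positive Δρ: denser below, stable.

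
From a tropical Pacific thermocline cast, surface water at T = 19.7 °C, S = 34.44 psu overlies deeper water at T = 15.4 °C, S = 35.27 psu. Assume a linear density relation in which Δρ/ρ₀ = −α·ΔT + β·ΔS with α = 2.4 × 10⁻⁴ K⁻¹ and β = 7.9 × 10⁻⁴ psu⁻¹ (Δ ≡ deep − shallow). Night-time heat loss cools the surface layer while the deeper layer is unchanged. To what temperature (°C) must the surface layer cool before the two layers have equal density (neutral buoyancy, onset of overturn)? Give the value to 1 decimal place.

Neutral buoyancy requires Δρ = 0, i.e. −α(T_deep − T_surf′) + β(S_deep − S_surf) = 0.
T_surf′ = T_deep − (β/α)·ΔS = 15.4 − (7.9 × 10⁻⁴/2.4 × 10⁻⁴)·(+0.83) = 12.668 °C.
Cooling required: 19.7 − (12.668) = 7.032 °C.

12.7 °C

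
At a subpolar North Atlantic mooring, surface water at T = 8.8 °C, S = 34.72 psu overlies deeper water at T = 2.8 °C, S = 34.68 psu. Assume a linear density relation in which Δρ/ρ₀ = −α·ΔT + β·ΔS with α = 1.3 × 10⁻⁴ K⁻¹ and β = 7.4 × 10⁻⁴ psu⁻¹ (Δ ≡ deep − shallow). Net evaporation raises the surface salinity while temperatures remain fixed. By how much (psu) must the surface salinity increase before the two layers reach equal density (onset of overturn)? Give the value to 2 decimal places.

1.01 psu

Neutral buoyancy requires −α(T_deep − T_surf) + β(S_deep − S_surf′) = 0.
S_surf′ = S_deep − (α/β)·ΔT = 34.68 − (1.3 × 10⁻⁴/7.4 × 10⁻⁴)·(-6.0) = 35.7341 psu.
Increase required: 35.7341 − 34.72 = 1.0141 psu.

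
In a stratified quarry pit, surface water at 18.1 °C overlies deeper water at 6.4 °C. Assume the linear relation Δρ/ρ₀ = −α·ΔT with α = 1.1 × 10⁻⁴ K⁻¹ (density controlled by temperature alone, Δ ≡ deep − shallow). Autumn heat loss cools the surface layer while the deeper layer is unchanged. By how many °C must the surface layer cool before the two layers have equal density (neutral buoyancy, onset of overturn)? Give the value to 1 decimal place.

11.7 °C

With temperature the only control, equal density requires T_surf′ = T_deep.
T_surf′ = 6.4 °C.
Cooling required: 18.1 − 6.4 = 11.7 °C.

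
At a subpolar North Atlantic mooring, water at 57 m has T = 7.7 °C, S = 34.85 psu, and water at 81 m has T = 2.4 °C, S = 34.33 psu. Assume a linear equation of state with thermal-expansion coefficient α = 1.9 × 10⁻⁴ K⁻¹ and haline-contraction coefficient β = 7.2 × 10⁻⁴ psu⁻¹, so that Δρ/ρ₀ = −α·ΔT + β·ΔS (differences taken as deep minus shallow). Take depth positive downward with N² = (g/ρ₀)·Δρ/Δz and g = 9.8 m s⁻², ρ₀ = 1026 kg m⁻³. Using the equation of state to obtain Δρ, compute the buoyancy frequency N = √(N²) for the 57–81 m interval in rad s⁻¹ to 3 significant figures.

ΔT = -5.3 K, ΔS = -0.52 psu (deep − shallow).
Δρ/ρ₀ = −αΔT + βΔS = 1.007 × 10⁻³ − 3.744 × 10⁻⁴ = 6.326 × 10⁻⁴, so Δρ ≈ 0.6490 kg m⁻³.
N² = (g/ρ₀)·Δρ/Δz = g·(Δρ/ρ₀)/Δz = 9.8 × 6.326 × 10⁻⁴ / 24 = 2.5831 × 10⁻⁴ s⁻².
N = √(2.5831 × 10⁻⁴) = 0.016072 rad s⁻¹ ≈ 0.0161 rad s⁻¹.

0.0161 rad s⁻¹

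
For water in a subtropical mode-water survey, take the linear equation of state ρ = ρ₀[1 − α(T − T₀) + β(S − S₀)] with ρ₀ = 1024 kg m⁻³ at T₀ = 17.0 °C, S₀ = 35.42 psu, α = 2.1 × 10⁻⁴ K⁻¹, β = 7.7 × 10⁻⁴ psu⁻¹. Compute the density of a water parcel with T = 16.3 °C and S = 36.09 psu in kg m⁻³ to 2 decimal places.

T − T₀ = -0.7 K, S − S₀ = +0.67 psu.
Bracket = 1 − α·(-0.7) + β·(+0.67) = 1 + (6.629 × 10⁻⁴) = 1.0006629.
ρ = 1024 × 1.0006629 = 1024.68 kg m⁻³.

1024.68 kg m⁻³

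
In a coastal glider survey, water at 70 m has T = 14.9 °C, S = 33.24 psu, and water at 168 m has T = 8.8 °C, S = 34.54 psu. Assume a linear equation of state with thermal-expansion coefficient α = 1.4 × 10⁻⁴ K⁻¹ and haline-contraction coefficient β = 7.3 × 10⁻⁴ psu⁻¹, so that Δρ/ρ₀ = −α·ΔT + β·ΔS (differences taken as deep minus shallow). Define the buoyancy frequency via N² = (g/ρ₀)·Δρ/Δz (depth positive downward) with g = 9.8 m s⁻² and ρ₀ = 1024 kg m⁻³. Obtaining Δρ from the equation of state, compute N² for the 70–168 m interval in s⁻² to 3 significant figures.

ΔT = -6.1 K, ΔS = +1.30 psu (deep − shallow).
Δρ/ρ₀ = −αΔT + βΔS = 8.54 × 10⁻⁴ + 9.49 × 10⁻⁴ = 1.803 × 10⁻³, so Δρ ≈ 1.846 kg m⁻³.
N² = (g/ρ₀)·Δρ/Δz = g·(Δρ/ρ₀)/Δz = 9.8 × 1.803 × 10⁻³ / 98 = 1.8030 × 10⁻⁴ s⁻² ≈ 1.80 × 10⁻⁴ s⁻².

1.80 × 10⁻⁴ s⁻²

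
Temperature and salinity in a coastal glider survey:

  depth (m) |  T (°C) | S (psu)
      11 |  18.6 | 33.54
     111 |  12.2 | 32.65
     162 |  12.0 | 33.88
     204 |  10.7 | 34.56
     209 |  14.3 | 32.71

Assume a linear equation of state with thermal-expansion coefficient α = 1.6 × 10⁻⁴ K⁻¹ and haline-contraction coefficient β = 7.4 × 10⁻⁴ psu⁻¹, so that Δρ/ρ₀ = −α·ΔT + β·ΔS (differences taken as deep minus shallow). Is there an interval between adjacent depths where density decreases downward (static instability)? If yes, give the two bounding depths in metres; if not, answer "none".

Evaluate Δρ/ρ₀ = −αΔT + βΔS across each adjacent pair:
  11–111 m: −αΔT+βΔS = −(1.6 × 10⁻⁴)(-6.4)+(7.4 × 10⁻⁴)(-0.89) = 3.7 × 10⁻⁴ → stable
  111–162 m: −αΔT+βΔS = −(1.6 × 10⁻⁴)(-0.2)+(7.4 × 10⁻⁴)(+1.23) = 9.4 × 10⁻⁴ → stable
  162–204 m: −αΔT+βΔS = −(1.6 × 10⁻⁴)(-1.3)+(7.4 × 10⁻⁴)(+0.68) = 7.1 × 10⁻⁴ → stable
  204–209 m: −αΔT+βΔS = −(1.6 × 10⁻⁴)(+3.6)+(7.4 × 10⁻⁴)(-1.85) = -1.9 × 10⁻³ → UNSTABLE
The 204–209 m interval has Δρ < 0: lighter water underlies denser water.

204–209 m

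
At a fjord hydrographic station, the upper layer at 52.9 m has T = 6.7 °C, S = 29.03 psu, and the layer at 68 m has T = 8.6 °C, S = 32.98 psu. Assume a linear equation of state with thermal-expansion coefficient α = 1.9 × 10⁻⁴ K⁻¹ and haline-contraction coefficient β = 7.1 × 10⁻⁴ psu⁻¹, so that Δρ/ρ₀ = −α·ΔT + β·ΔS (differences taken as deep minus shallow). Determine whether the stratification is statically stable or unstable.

stable

ΔT = 8.6 − 6.7 = +1.9 K and ΔS = 32.98 − 29.03 = +3.95 psu (deep − shallow).
−αΔT = -3.61 × 10⁻⁴; βΔS = 2.8045 × 10⁻³; sum Δρ/ρ₀ = 2.4435 × 10⁻³.
Δρ/ρ₀ > 0, so Δρ > 0: deeper water is denser → statically stable.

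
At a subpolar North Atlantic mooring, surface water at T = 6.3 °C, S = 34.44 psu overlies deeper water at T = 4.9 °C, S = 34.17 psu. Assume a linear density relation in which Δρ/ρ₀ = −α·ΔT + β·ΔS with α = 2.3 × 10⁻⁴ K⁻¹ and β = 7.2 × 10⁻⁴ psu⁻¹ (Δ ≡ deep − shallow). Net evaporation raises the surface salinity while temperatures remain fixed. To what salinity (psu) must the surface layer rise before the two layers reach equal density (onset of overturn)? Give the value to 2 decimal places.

34.62 psu

Neutral buoyancy requires −α(T_deep − T_surf) + β(S_deep − S_surf′) = 0.
S_surf′ = S_deep − (α/β)·ΔT = 34.17 − (2.3 × 10⁻⁴/7.2 × 10⁻⁴)·(-1.4) = 34.6172 psu.
Increase required: 34.6172 − 34.44 = 0.1772 psu.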